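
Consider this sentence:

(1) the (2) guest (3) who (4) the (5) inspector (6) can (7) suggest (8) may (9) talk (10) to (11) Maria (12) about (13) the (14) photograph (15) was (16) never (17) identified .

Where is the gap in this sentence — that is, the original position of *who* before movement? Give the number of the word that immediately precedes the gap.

'who' functions as the subject of the clause embedded under 'suggest'. It moves to the left edge, and the trace sits right after 'suggest':
The guest who the inspector can suggest ___ may talk to Maria about the photograph was never identified.
'suggest' is word 7.

7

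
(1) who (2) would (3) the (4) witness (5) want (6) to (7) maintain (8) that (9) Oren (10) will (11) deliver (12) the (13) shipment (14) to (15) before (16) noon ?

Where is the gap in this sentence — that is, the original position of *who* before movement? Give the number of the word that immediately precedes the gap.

Pre-movement form: The witness would want to maintain that Oren will deliver the shipment to who before noon.
'who' functions as the object of the preposition 'to' (recipient of 'deliver'). It moves to the left edge, and the trace sits right after 'to':
Who would the witness want to maintain that Oren will deliver the shipment to ___ before noon?
'to' is word 14.

14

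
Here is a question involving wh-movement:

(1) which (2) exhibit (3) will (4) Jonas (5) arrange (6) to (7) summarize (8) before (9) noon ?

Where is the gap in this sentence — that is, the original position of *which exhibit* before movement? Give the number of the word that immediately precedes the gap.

7

In situ: Jonas will arrange to summarize which exhibit before noon.
'which exhibit' is the direct object of 'summarize'. It moves to the left edge, and the trace sits right after 'summarize':
Which exhibit will Jonas arrange to summarize ___ before noon?
'summarize' is word 7.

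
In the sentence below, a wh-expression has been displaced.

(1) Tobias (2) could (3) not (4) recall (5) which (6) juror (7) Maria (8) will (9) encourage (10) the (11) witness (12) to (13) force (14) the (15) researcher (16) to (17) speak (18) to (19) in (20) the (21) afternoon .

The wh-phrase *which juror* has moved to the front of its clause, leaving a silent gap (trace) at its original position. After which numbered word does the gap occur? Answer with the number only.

18

Underlying clause: Maria will encourage the witness to force the researcher to speak to which juror in the afternoon.
The filler 'which juror' is interpreted as the object of the preposition 'to'. Wh-movement fronts it, leaving a gap right after 'to':
Tobias could not recall which juror Maria will encourage the witness to force the researcher to speak to ___ in the afternoon.
'to' is word 18.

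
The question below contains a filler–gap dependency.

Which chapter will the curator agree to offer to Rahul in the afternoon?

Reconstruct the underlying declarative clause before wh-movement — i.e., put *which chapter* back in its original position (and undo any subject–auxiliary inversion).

The curator will agree to offer which chapter to Rahul in the afternoon.

'which chapter' functions as the direct object of 'offer'. Fronting leaves a gap immediately after 'offer':
Which chapter will the curator agree to offer ___ to Rahul in the afternoon?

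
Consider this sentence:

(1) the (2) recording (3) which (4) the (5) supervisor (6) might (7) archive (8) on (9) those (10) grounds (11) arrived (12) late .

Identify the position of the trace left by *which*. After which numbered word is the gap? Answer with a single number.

7

The filler 'which' is interpreted as the direct object of 'archive'. It moves to the left edge, and the trace sits right after 'archive':
The recording which the supervisor might archive ___ on those grounds arrived late.
'archive' is word 7.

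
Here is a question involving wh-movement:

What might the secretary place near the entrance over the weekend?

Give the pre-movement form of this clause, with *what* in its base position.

The filler 'what' is interpreted as the direct object of 'place'. Fronting leaves a gap immediately after 'place':
What might the secretary place ___ near the entrance over the weekend?

The secretary might place what near the entrance over the weekend.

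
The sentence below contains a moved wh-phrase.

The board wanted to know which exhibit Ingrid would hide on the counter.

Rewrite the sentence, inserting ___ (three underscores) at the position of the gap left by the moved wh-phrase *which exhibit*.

The board wanted to know which exhibit Ingrid would hide ___ on the counter.

Pre-movement form: Ingrid would hide which exhibit on the counter.
'which exhibit' is the direct object of 'hide'. The gap is right after 'hide'.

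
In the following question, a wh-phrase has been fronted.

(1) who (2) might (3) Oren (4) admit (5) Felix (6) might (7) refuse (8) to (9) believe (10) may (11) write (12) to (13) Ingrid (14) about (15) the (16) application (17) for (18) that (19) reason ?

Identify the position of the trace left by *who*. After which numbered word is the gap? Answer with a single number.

9

In situ: Oren might admit Felix might refuse to believe who may write to Ingrid about the application for that reason.
'who' is the subject of the clause embedded under 'believe'. Fronting leaves a gap immediately after 'believe':
Who might Oren admit Felix might refuse to believe ___ may write to Ingrid about the application for that reason?
'believe' is word 9.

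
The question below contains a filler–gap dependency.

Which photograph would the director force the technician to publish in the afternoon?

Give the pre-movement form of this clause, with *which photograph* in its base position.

The director would force the technician to publish which photograph in the afternoon.

'which photograph' functions as the direct object of 'publish'. Fronting leaves a gap immediately after 'publish':
Which photograph would the director force the technician to publish ___ in the afternoon?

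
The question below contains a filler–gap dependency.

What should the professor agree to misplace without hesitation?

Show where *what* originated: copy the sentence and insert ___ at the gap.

Before movement: The professor should agree to misplace what without hesitation.
'what' is the direct object of 'misplace'. The gap is right after 'misplace'.

What should the professor agree to misplace ___ without hesitation?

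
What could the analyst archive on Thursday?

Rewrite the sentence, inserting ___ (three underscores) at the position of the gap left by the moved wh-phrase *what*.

What could the analyst archive ___ on Thursday?

Before movement: The analyst could archive what on Thursday.
'what' functions as the direct object of 'archive'. The gap is right after 'archive'.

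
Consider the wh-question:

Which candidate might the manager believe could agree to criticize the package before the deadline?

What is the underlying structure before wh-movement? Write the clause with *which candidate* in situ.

'which candidate' functions as the subject of the clause embedded under 'believe'. Wh-movement fronts it, leaving a gap right after 'believe':
Which candidate might the manager believe ___ could agree to criticize the package before the deadline?

The manager might believe which candidate could agree to criticize the package before the deadline.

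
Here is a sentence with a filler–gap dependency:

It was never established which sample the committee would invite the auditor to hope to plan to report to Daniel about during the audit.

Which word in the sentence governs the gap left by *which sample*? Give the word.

Before movement: The committee would invite the auditor to hope to plan to report to Daniel about which sample during the audit.
'which sample' is the object of the preposition 'about'. Fronting leaves a gap immediately after 'about':
It was never established which sample the committee would invite the auditor to hope to plan to report to Daniel about ___ during the audit.

about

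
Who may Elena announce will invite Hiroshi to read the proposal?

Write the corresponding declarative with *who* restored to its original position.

'who' functions as the subject of the clause embedded under 'announce'. Fronting leaves a gap immediately after 'announce':
Who may Elena announce ___ will invite Hiroshi to read the proposal?

Elena may announce who will invite Hiroshi to read the proposal.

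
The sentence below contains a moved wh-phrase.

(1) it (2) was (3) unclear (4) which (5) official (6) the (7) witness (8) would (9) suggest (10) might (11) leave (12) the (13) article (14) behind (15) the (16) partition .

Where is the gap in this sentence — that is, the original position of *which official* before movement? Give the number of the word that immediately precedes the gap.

9

Pre-movement form: The witness would suggest which official might leave the article behind the partition.
'which official' is the subject of the clause embedded under 'suggest'. Fronting leaves a gap immediately after 'suggest':
It was unclear which official the witness would suggest ___ might leave the article behind the partition.
'suggest' is word 9.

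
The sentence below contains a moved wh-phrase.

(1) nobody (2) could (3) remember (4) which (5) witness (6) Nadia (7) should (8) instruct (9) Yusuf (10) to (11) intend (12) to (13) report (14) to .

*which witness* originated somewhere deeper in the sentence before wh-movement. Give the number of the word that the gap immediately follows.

Before movement: Nadia should instruct Yusuf to intend to report to which witness.
'which witness' is the object of the preposition 'to'. It moves to the left edge, and the trace sits right after 'to':
Nobody could remember which witness Nadia should instruct Yusuf to intend to report to ___.
'to' is word 14.

14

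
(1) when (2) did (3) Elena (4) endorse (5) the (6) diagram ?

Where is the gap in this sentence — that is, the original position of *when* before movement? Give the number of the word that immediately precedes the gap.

6

Underlying clause: Elena did endorse the diagram when.
'when' functions as the temporal adjunct. Fronting leaves a gap immediately after 'diagram':
When did Elena endorse the diagram ___?
'diagram' is word 6.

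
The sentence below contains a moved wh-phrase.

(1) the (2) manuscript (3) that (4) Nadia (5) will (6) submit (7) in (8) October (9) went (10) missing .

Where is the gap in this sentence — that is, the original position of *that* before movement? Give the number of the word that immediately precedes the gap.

The filler 'that' is interpreted as the direct object of 'submit'. It moves to the left edge, and the trace sits right after 'submit':
The manuscript that Nadia will submit ___ in October went missing.
'submit' is word 6.

6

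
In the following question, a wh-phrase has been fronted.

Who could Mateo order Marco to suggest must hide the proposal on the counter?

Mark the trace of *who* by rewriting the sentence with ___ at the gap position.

Who could Mateo order Marco to suggest ___ must hide the proposal on the counter?

Before movement: Mateo could order Marco to suggest who must hide the proposal on the counter.
The filler 'who' is interpreted as the subject of the clause embedded under 'suggest'. The gap is right after 'suggest'.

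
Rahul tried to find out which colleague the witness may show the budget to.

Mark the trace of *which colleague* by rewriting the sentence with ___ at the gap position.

Underlying clause: The witness may show the budget to which colleague.
'which colleague' is the object of the preposition 'to' (recipient of 'show'). The gap is right after 'to'.

Rahul tried to find out which colleague the witness may show the budget to ___.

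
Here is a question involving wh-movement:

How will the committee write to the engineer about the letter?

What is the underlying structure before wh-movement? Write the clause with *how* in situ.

'how' functions as the manner adjunct. Wh-movement fronts it, leaving a gap right after 'letter':
How will the committee write to the engineer about the letter ___?

The committee will write to the engineer about the letter how.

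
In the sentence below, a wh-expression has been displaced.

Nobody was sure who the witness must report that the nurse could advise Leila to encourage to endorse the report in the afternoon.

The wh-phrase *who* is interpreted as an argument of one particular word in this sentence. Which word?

Pre-movement form: The witness must report that the nurse could advise Leila to encourage who to endorse the report in the afternoon.
The filler 'who' is interpreted as the direct object of 'encourage'. Wh-movement fronts it, leaving a gap right after 'encourage':
Nobody was sure who the witness must report that the nurse could advise Leila to encourage ___ to endorse the report in the afternoon.

encourage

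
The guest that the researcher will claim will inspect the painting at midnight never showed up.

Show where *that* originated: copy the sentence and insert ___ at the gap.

'that' functions as the subject of the clause embedded under 'claim'. The gap is right after 'claim'.

The guest that the researcher will claim ___ will inspect the painting at midnight never showed up.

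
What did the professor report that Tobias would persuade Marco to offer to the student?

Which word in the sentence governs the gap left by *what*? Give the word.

Underlying clause: The professor did report that Tobias would persuade Marco to offer what to the student.
'what' is the direct object of 'offer'. Fronting leaves a gap immediately after 'offer':
What did the professor report that Tobias would persuade Marco to offer ___ to the student?

offer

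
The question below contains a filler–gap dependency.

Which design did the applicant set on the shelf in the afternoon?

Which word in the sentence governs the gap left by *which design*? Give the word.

Before movement: The applicant did set which design on the shelf in the afternoon.
'which design' functions as the direct object of 'set'. Wh-movement fronts it, leaving a gap right after 'set':
Which design did the applicant set ___ on the shelf in the afternoon?

set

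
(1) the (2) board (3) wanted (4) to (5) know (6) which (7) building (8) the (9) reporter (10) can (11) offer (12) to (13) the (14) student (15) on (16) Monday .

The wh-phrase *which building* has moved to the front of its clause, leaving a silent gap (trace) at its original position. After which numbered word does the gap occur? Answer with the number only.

11

Underlying clause: The reporter can offer which building to the student on Monday.
'which building' is the direct object of 'offer'. Wh-movement fronts it, leaving a gap right after 'offer':
The board wanted to know which building the reporter can offer ___ to the student on Monday.
'offer' is word 11.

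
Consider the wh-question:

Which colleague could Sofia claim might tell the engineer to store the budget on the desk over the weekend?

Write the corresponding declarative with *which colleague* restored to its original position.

Sofia could claim which colleague might tell the engineer to store the budget on the desk over the weekend.

'which colleague' functions as the subject of the clause embedded under 'claim'. Wh-movement fronts it, leaving a gap right after 'claim':
Which colleague could Sofia claim ___ might tell the engineer to store the budget on the desk over the weekend?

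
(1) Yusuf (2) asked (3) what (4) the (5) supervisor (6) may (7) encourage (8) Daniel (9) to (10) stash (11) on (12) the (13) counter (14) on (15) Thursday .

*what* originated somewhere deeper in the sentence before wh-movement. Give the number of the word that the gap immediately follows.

In situ: The supervisor may encourage Daniel to stash what on the counter on Thursday.
'what' functions as the direct object of 'stash'. It moves to the left edge, and the trace sits right after 'stash':
Yusuf asked what the supervisor may encourage Daniel to stash ___ on the counter on Thursday.
'stash' is word 10.

10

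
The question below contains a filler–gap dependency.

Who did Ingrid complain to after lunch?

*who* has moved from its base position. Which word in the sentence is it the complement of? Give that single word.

Underlying clause: Ingrid did complain to who after lunch.
'who' is the object of the preposition 'to'. Wh-movement fronts it, leaving a gap right after 'to':
Who did Ingrid complain to ___ after lunch?

to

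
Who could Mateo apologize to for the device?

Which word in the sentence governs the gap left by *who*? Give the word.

Pre-movement form: Mateo could apologize to who for the device.
The filler 'who' is interpreted as the object of the preposition 'to'. Wh-movement fronts it, leaving a gap right after 'to':
Who could Mateo apologize to ___ for the device?

to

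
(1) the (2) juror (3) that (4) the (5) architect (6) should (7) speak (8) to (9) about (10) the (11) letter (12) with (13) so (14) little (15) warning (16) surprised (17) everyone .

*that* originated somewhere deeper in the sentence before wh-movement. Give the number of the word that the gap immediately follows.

The filler 'that' is interpreted as the object of the preposition 'to'. It moves to the left edge, and the trace sits right after 'to':
The juror that the architect should speak to ___ about the letter with so little warning surprised everyone.
'to' is word 8.

8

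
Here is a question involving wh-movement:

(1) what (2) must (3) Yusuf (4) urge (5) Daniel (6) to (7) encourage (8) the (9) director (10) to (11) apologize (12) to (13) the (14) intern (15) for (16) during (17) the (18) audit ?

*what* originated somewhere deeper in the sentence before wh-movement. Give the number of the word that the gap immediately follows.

15

In situ: Yusuf must urge Daniel to encourage the director to apologize to the intern for what during the audit.
'what' is the object of the preposition 'for'. Wh-movement fronts it, leaving a gap right after 'for':
What must Yusuf urge Daniel to encourage the director to apologize to the intern for ___ during the audit?
'for' is word 15.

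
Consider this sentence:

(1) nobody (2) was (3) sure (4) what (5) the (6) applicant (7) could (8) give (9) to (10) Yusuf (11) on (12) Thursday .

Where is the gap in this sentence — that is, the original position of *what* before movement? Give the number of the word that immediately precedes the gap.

Before movement: The applicant could give what to Yusuf on Thursday.
'what' is the direct object of 'give'. It moves to the left edge, and the trace sits right after 'give':
Nobody was sure what the applicant could give ___ to Yusuf on Thursday.
'give' is word 8.

8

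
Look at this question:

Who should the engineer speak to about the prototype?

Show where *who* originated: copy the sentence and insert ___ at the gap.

Who should the engineer speak to ___ about the prototype?

In situ: The engineer should speak to who about the prototype.
'who' is the object of the preposition 'to'. The gap is right after 'to'.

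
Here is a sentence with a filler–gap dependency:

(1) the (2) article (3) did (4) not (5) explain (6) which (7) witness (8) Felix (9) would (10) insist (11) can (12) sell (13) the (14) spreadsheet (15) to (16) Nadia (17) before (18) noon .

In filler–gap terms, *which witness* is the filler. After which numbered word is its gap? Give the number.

10

Pre-movement form: Felix would insist which witness can sell the spreadsheet to Nadia before noon.
'which witness' is the subject of the clause embedded under 'insist'. Wh-movement fronts it, leaving a gap right after 'insist':
The article did not explain which witness Felix would insist ___ can sell the spreadsheet to Nadia before noon.
'insist' is word 10.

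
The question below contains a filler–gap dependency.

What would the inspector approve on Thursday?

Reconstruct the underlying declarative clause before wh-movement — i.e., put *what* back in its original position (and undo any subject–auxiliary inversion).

The filler 'what' is interpreted as the direct object of 'approve'. It moves to the left edge, and the trace sits right after 'approve':
What would the inspector approve ___ on Thursday?

The inspector would approve what on Thursday.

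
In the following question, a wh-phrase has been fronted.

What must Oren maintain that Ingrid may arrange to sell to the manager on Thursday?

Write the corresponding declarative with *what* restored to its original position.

Oren must maintain that Ingrid may arrange to sell what to the manager on Thursday.

'what' is the direct object of 'sell'. Fronting leaves a gap immediately after 'sell':
What must Oren maintain that Ingrid may arrange to sell ___ to the manager on Thursday?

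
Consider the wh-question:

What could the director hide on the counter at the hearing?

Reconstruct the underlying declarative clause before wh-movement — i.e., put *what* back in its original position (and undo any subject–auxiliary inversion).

The filler 'what' is interpreted as the direct object of 'hide'. Wh-movement fronts it, leaving a gap right after 'hide':
What could the director hide ___ on the counter at the hearing?

The director could hide what on the counter at the hearing.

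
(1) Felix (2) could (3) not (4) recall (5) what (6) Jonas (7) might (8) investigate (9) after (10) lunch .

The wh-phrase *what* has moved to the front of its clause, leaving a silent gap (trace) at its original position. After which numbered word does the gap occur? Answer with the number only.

In situ: Jonas might investigate what after lunch.
The filler 'what' is interpreted as the direct object of 'investigate'. It moves to the left edge, and the trace sits right after 'investigate':
Felix could not recall what Jonas might investigate ___ after lunch.
'investigate' is word 8.

8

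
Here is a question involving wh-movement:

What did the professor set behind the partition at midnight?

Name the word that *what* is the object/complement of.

set

Pre-movement form: The professor did set what behind the partition at midnight.
'what' functions as the direct object of 'set'. Fronting leaves a gap immediately after 'set':
What did the professor set ___ behind the partition at midnight?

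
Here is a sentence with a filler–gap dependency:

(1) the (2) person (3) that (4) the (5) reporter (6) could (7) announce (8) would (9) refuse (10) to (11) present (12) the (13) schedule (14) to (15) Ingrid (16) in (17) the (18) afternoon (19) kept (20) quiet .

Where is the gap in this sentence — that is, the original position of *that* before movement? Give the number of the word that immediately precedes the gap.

7

'that' is the subject of the clause embedded under 'announce'. It moves to the left edge, and the trace sits right after 'announce':
The person that the reporter could announce ___ would refuse to present the schedule to Ingrid in the afternoon kept quiet.
'announce' is word 7.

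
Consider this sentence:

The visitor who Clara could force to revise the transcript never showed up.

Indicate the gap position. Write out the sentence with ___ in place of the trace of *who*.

The visitor who Clara could force ___ to revise the transcript never showed up.

'who' is the direct object of 'force'. The gap is right after 'force'.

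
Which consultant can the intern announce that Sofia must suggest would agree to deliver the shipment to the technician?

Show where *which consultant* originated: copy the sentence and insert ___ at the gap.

Pre-movement form: The intern can announce that Sofia must suggest which consultant would agree to deliver the shipment to the technician.
'which consultant' is the subject of the clause embedded under 'suggest'. The gap is right after 'suggest'.

Which consultant can the intern announce that Sofia must suggest ___ would agree to deliver the shipment to the technician?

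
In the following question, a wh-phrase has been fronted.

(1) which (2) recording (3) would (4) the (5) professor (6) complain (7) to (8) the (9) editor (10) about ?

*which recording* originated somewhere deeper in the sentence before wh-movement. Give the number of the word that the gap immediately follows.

Pre-movement form: The professor would complain to the editor about which recording.
'which recording' functions as the object of the preposition 'about'. Fronting leaves a gap immediately after 'about':
Which recording would the professor complain to the editor about ___?
'about' is word 10.

10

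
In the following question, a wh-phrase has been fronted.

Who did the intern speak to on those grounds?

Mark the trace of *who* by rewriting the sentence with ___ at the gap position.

Who did the intern speak to ___ on those grounds?

Before movement: The intern did speak to who on those grounds.
'who' is the object of the preposition 'to'. The gap is right after 'to'.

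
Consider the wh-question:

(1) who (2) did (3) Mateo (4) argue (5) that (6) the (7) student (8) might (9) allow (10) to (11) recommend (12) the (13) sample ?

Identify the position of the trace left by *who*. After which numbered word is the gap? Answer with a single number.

In situ: Mateo did argue that the student might allow who to recommend the sample.
'who' is the direct object of 'allow'. It moves to the left edge, and the trace sits right after 'allow':
Who did Mateo argue that the student might allow ___ to recommend the sample?
'allow' is word 9.

9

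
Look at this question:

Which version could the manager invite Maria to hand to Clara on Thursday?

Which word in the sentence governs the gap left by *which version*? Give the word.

hand

Pre-movement form: The manager could invite Maria to hand which version to Clara on Thursday.
'which version' functions as the direct object of 'hand'. It moves to the left edge, and the trace sits right after 'hand':
Which version could the manager invite Maria to hand ___ to Clara on Thursday?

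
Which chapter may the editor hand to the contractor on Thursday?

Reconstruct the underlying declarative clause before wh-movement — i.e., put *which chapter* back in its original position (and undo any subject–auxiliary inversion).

The editor may hand which chapter to the contractor on Thursday.

'which chapter' functions as the direct object of 'hand'. It moves to the left edge, and the trace sits right after 'hand':
Which chapter may the editor hand ___ to the contractor on Thursday?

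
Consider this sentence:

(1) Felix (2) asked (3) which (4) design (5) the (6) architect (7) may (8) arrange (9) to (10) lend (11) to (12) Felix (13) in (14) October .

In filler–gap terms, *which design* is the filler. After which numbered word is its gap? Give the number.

Underlying clause: The architect may arrange to lend which design to Felix in October.
The filler 'which design' is interpreted as the direct object of 'lend'. It moves to the left edge, and the trace sits right after 'lend':
Felix asked which design the architect may arrange to lend ___ to Felix in October.
'lend' is word 10.

10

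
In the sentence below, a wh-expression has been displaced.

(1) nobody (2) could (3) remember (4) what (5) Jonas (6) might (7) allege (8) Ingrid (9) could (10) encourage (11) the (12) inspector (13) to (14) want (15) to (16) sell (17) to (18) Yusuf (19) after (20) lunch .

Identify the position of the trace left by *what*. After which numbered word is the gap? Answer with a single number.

16

Underlying clause: Jonas might allege Ingrid could encourage the inspector to want to sell what to Yusuf after lunch.
The filler 'what' is interpreted as the direct object of 'sell'. Fronting leaves a gap immediately after 'sell':
Nobody could remember what Jonas might allege Ingrid could encourage the inspector to want to sell ___ to Yusuf after lunch.
'sell' is word 16.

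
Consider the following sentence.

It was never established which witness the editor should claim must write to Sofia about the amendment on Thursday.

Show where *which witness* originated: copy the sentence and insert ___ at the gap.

Before movement: The editor should claim which witness must write to Sofia about the amendment on Thursday.
'which witness' functions as the subject of the clause embedded under 'claim'. The gap is right after 'claim'.

It was never established which witness the editor should claim ___ must write to Sofia about the amendment on Thursday.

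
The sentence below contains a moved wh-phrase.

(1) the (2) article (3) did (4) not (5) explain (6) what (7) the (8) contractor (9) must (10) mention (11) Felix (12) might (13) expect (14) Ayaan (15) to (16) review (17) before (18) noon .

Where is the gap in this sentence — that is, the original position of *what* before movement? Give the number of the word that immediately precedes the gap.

In situ: The contractor must mention Felix might expect Ayaan to review what before noon.
The filler 'what' is interpreted as the direct object of 'review'. Fronting leaves a gap immediately after 'review':
The article did not explain what the contractor must mention Felix might expect Ayaan to review ___ before noon.
'review' is word 16.

16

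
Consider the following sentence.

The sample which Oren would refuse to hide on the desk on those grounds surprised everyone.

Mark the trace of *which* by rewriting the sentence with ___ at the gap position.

The filler 'which' is interpreted as the direct object of 'hide'. The gap is right after 'hide'.

The sample which Oren would refuse to hide ___ on the desk on those grounds surprised everyone.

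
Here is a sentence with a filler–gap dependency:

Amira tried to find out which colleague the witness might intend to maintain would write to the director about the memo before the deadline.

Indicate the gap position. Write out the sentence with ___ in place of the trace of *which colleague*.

Underlying clause: The witness might intend to maintain which colleague would write to the director about the memo before the deadline.
'which colleague' functions as the subject of the clause embedded under 'maintain'. The gap is right after 'maintain'.

Amira tried to find out which colleague the witness might intend to maintain ___ would write to the director about the memo before the deadline.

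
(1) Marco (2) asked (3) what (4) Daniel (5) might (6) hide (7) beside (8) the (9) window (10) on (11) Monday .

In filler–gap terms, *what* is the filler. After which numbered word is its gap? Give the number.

6

Underlying clause: Daniel might hide what beside the window on Monday.
The filler 'what' is interpreted as the direct object of 'hide'. Fronting leaves a gap immediately after 'hide':
Marco asked what Daniel might hide ___ beside the window on Monday.
'hide' is word 6.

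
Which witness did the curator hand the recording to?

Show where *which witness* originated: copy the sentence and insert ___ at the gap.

Which witness did the curator hand the recording to ___?

Pre-movement form: The curator did hand the recording to which witness.
The filler 'which witness' is interpreted as the object of the preposition 'to' (recipient of 'hand'). The gap is right after 'to'.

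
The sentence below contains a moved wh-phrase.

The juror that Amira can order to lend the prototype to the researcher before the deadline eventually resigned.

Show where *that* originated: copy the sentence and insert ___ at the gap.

The filler 'that' is interpreted as the direct object of 'order'. The gap is right after 'order'.

The juror that Amira can order ___ to lend the prototype to the researcher before the deadline eventually resigned.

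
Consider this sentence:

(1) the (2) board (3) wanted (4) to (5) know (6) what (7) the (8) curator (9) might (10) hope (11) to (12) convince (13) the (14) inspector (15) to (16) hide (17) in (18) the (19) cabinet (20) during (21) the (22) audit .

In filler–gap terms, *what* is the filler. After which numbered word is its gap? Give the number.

16

Pre-movement form: The curator might hope to convince the inspector to hide what in the cabinet during the audit.
'what' is the direct object of 'hide'. Fronting leaves a gap immediately after 'hide':
The board wanted to know what the curator might hope to convince the inspector to hide ___ in the cabinet during the audit.
'hide' is word 16.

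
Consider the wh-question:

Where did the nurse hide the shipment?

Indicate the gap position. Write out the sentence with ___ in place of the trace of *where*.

Where did the nurse hide the shipment ___?

Underlying clause: The nurse did hide the shipment where.
'where' is the locative complement of 'hide'. The gap is right after 'shipment'.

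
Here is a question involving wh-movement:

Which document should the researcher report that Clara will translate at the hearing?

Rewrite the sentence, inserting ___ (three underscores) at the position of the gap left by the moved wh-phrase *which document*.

Before movement: The researcher should report that Clara will translate which document at the hearing.
'which document' functions as the direct object of 'translate'. The gap is right after 'translate'.

Which document should the researcher report that Clara will translate ___ at the hearing?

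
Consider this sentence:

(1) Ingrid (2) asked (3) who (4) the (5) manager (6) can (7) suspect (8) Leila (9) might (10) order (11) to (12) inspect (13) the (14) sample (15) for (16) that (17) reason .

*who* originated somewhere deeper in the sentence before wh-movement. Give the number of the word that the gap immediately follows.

Underlying clause: The manager can suspect Leila might order who to inspect the sample for that reason.
'who' functions as the direct object of 'order'. Wh-movement fronts it, leaving a gap right after 'order':
Ingrid asked who the manager can suspect Leila might order ___ to inspect the sample for that reason.
'order' is word 10.

10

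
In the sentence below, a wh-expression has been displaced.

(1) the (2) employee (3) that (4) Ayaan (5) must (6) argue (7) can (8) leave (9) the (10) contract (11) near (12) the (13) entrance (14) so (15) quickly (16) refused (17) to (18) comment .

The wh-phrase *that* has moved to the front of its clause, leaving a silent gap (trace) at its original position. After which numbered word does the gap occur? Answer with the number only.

6

'that' is the subject of the clause embedded under 'argue'. Wh-movement fronts it, leaving a gap right after 'argue':
The employee that Ayaan must argue ___ can leave the contract near the entrance so quickly refused to comment.
'argue' is word 6.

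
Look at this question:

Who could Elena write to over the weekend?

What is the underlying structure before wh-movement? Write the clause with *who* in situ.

Elena could write to who over the weekend.

'who' functions as the object of the preposition 'to'. It moves to the left edge, and the trace sits right after 'to':
Who could Elena write to ___ over the weekend?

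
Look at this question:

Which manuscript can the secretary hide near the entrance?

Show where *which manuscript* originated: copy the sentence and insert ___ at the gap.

Which manuscript can the secretary hide ___ near the entrance?

Before movement: The secretary can hide which manuscript near the entrance.
The filler 'which manuscript' is interpreted as the direct object of 'hide'. The gap is right after 'hide'.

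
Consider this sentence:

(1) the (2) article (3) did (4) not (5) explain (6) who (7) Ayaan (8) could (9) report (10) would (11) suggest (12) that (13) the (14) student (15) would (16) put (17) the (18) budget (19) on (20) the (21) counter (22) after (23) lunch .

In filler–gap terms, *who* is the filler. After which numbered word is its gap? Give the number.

9

Before movement: Ayaan could report who would suggest that the student would put the budget on the counter after lunch.
'who' is the subject of the clause embedded under 'report'. It moves to the left edge, and the trace sits right after 'report':
The article did not explain who Ayaan could report ___ would suggest that the student would put the budget on the counter after lunch.
'report' is word 9.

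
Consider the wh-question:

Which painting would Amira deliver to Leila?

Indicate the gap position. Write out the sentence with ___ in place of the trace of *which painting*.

Which painting would Amira deliver ___ to Leila?

Before movement: Amira would deliver which painting to Leila.
'which painting' is the direct object of 'deliver'. The gap is right after 'deliver'.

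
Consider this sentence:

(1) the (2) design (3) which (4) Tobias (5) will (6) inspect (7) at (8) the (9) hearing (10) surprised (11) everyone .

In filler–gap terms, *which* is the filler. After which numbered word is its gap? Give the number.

6

'which' functions as the direct object of 'inspect'. Wh-movement fronts it, leaving a gap right after 'inspect':
The design which Tobias will inspect ___ at the hearing surprised everyone.
'inspect' is word 6.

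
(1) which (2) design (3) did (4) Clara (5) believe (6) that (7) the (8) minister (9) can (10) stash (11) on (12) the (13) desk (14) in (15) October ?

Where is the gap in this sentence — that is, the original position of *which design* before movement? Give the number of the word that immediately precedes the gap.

10

In situ: Clara did believe that the minister can stash which design on the desk in October.
'which design' is the direct object of 'stash'. It moves to the left edge, and the trace sits right after 'stash':
Which design did Clara believe that the minister can stash ___ on the desk in October?
'stash' is word 10.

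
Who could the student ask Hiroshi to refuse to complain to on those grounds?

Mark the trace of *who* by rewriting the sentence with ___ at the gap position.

Who could the student ask Hiroshi to refuse to complain to ___ on those grounds?

Underlying clause: The student could ask Hiroshi to refuse to complain to who on those grounds.
'who' is the object of the preposition 'to'. The gap is right after 'to'.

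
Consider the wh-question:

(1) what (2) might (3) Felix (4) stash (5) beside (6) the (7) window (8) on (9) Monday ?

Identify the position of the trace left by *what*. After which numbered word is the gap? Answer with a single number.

4

Pre-movement form: Felix might stash what beside the window on Monday.
The filler 'what' is interpreted as the direct object of 'stash'. Wh-movement fronts it, leaving a gap right after 'stash':
What might Felix stash ___ beside the window on Monday?
'stash' is word 4.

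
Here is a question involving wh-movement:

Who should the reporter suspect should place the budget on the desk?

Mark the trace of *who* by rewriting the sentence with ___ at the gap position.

Underlying clause: The reporter should suspect who should place the budget on the desk.
The filler 'who' is interpreted as the subject of the clause embedded under 'suspect'. The gap is right after 'suspect'.

Who should the reporter suspect ___ should place the budget on the desk?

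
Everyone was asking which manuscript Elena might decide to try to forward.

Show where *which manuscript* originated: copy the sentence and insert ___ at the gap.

Underlying clause: Elena might decide to try to forward which manuscript.
'which manuscript' functions as the direct object of 'forward'. The gap is right after 'forward'.

Everyone was asking which manuscript Elena might decide to try to forward ___.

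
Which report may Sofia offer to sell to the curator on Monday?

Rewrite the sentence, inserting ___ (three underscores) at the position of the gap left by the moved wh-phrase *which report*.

Which report may Sofia offer to sell ___ to the curator on Monday?

Before movement: Sofia may offer to sell which report to the curator on Monday.
'which report' is the direct object of 'sell'. The gap is right after 'sell'.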